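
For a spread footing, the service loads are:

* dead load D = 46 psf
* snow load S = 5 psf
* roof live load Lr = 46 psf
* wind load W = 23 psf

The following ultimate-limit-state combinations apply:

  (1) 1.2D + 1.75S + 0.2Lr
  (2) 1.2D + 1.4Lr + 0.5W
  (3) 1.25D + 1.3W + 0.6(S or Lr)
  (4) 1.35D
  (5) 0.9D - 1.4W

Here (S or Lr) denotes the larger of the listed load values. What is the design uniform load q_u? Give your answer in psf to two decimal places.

131.10 psf

(S or Lr) → Lr = 46 psf.
(1) 1.2(46) + 1.75(5) + 0.2(46) = 55.20 + 8.75 + 9.20 = 73.15
(2) 1.2(46) + 1.4(46) + 0.5(23) = 55.20 + 64.40 + 11.50 = 131.10
(3) 1.25(46) + 1.3(23) + 0.6(46) = 57.50 + 29.90 + 27.60 = 115.00
(4) 1.35(46) = 62.10
(5) 0.9(46) - 1.4(23) = 41.40 - 32.20 = 9.20
The controlling combination is 2, giving 131.10 psf.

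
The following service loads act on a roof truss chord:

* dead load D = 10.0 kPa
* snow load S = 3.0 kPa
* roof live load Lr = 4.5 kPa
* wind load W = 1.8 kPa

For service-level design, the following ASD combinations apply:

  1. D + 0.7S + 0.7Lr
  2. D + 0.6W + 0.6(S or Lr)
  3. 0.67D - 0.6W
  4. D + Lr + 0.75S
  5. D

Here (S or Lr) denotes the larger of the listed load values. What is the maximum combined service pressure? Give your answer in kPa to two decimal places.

16.75 kPa

(S or Lr) → Lr = 4.5 kPa.
1. 1.0(10.0) + 0.7(3.0) + 0.7(4.5) = 15.25
2. 1.0(10.0) + 0.6(1.8) + 0.6(4.5) = 13.78
3. 0.67(10.0) - 0.6(1.8) = 5.62
4. 1.0(10.0) + 1.0(4.5) + 0.75(3.0) = 16.75
5. 1.0(10.0) = 10.00
Maximum is from combination 4.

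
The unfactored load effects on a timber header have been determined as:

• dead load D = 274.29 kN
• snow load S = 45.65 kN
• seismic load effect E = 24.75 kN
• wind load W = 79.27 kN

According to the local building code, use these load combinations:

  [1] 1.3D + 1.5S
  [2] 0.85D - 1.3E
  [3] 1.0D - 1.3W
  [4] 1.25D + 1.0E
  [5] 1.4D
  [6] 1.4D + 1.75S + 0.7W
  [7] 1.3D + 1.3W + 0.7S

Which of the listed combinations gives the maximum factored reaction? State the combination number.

Combination 6

[1] 1.3(274.29) + 1.5(45.65) = 425.05
[2] 0.85(274.29) - 1.3(24.75) = 200.97
[3] 1.0(274.29) - 1.3(79.27) = 171.24
[4] 1.25(274.29) + 1.0(24.75) = 367.61
[5] 1.4(274.29) = 384.01
[6] 1.4(274.29) + 1.75(45.65) + 0.7(79.27) = 519.38
[7] 1.3(274.29) + 1.3(79.27) + 0.7(45.65) = 491.58
The largest value is 519.38 kN from combination 6.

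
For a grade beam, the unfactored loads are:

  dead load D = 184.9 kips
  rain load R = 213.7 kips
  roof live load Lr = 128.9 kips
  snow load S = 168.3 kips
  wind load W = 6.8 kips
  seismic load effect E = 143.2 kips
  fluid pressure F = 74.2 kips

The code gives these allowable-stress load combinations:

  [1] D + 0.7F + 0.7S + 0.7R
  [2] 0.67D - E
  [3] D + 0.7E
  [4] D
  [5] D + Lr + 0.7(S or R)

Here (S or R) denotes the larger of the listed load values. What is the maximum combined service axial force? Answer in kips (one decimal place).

504.2 kips

(S or R) → R = 213.7 kips.
[1] 1.0(184.9) + 0.7(74.2) + 0.7(168.3) + 0.7(213.7) = 504.2
[2] 0.67(184.9) - 1.0(143.2) = -19.3
[3] 1.0(184.9) + 0.7(143.2) = 285.1
[4] 1.0(184.9) = 184.9
[5] 1.0(184.9) + 1.0(128.9) + 0.7(213.7) = 463.4
The controlling combination is 1, giving 504.2 kips.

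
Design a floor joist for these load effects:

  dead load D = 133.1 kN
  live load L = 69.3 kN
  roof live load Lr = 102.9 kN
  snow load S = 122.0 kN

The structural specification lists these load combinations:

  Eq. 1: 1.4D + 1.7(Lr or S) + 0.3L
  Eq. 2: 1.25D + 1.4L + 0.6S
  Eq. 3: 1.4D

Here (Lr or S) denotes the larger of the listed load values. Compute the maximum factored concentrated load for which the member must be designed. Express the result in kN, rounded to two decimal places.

(Lr or S) → S = 122.0 kN.
Eq. 1: 1.4(133.1) + 1.7(122.0) + 0.3(69.3) = 414.53
Eq. 2: 1.25(133.1) + 1.4(69.3) + 0.6(122.0) = 336.60
Eq. 3: 1.4(133.1) = 186.34
The controlling combination is 1, giving 414.53 kN.

414.53 kN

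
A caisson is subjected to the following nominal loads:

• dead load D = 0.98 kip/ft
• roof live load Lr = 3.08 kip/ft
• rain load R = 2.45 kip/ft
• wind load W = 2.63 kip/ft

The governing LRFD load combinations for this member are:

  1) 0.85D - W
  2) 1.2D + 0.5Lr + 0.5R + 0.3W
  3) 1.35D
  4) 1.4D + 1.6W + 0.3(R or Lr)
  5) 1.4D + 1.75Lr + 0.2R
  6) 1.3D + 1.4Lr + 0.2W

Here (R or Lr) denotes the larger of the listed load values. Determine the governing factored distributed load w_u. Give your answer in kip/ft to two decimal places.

(R or Lr) → Lr = 3.08 kip/ft.
1) 0.85(0.98) - 1.0(2.63) = 0.83 - 2.63 = -1.80
2) 1.2(0.98) + 0.5(3.08) + 0.5(2.45) + 0.3(2.63) = 4.73
3) 1.35(0.98) = 1.32
4) 1.4(0.98) + 1.6(2.63) + 0.3(3.08) = 1.37 + 4.21 + 0.92 = 6.50
5) 1.4(0.98) + 1.75(3.08) + 0.2(2.45) = 1.37 + 5.39 + 0.49 = 7.25
6) 1.3(0.98) + 1.4(3.08) + 0.2(2.63) = 1.27 + 4.31 + 0.53 = 6.11
Combination 5 governs: w_u = 7.25 kip/ft.

7.25 kip/ft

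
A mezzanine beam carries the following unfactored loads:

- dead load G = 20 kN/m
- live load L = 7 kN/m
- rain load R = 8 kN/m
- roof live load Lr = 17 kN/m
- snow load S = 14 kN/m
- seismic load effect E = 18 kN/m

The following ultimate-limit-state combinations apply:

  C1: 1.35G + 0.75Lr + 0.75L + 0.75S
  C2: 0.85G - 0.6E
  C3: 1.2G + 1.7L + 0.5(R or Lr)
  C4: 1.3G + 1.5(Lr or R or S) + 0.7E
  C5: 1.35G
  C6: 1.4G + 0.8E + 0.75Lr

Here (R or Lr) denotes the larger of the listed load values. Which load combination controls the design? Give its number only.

(R or Lr) → Lr = 17 kN/m; (Lr or R or S) → Lr = 17 kN/m.
C1: 1.35(20) + 0.75(17) + 0.75(7) + 0.75(14) = 55.5
C2: 0.85(20) - 0.6(18) = 17.0 - 10.8 = 6.2
C3: 1.2(20) + 1.7(7) + 0.5(17) = 24.0 + 11.9 + 8.5 = 44.4
C4: 1.3(20) + 1.5(17) + 0.7(18) = 26.0 + 25.5 + 12.6 = 64.1
C5: 1.35(20) = 27.0
C6: 1.4(20) + 0.8(18) + 0.75(17) = 28.0 + 14.4 + 12.8 = 55.2
The largest value is 64.1 kN/m from combination 4.

Combination 4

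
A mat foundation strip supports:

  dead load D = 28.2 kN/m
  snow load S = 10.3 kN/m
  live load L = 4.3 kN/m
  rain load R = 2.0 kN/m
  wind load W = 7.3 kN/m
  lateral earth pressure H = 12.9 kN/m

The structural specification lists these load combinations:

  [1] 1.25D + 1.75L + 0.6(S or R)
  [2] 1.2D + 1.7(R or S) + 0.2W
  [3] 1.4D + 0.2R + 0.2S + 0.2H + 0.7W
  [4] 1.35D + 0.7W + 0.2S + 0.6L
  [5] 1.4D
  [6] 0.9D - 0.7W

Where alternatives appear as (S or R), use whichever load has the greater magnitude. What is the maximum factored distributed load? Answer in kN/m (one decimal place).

(S or R) → S = 10.3 kN/m; (R or S) → S = 10.3 kN/m.
[1] 1.25(28.2) + 1.75(4.3) + 0.6(10.3) = 49.0
[2] 1.2(28.2) + 1.7(10.3) + 0.2(7.3) = 52.8
[3] 1.4(28.2) + 0.2(2.0) + 0.2(10.3) + 0.2(12.9) + 0.7(7.3) = 49.6
[4] 1.35(28.2) + 0.7(7.3) + 0.2(10.3) + 0.6(4.3) = 47.8
[5] 1.4(28.2) = 39.5
[6] 0.9(28.2) - 0.7(7.3) = 20.3
The controlling combination is 2, giving 52.8 kN/m.

52.8 kN/m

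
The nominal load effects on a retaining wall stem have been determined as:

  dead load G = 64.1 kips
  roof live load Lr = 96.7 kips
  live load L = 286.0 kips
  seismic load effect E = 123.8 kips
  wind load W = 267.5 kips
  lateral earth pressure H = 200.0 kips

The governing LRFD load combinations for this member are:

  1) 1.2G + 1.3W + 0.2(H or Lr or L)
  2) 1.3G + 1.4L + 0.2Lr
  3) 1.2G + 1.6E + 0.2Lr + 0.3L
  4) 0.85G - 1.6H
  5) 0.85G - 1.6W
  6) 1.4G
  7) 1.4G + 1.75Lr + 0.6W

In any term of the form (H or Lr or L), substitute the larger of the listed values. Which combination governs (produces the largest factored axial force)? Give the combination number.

Combination 2

(H or Lr or L) → L = 286.0 kips.
1) 1.2(64.1) + 1.3(267.5) + 0.2(286.0) = 481.87
2) 1.3(64.1) + 1.4(286.0) + 0.2(96.7) = 503.07
3) 1.2(64.1) + 1.6(123.8) + 0.2(96.7) + 0.3(286.0) = 380.14
4) 0.85(64.1) - 1.6(200.0) = -265.52
5) 0.85(64.1) - 1.6(267.5) = -373.52
6) 1.4(64.1) = 89.74
7) 1.4(64.1) + 1.75(96.7) + 0.6(267.5) = 419.47
The largest value is 503.07 kips from combination 2.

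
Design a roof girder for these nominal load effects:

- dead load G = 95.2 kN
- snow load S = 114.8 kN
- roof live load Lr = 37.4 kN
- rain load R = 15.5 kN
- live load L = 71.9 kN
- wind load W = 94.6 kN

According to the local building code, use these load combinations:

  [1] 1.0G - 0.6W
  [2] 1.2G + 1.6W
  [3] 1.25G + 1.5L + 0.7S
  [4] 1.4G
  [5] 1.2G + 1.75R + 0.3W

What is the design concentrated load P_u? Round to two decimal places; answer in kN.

307.21 kN

[1] 1.0(95.2) - 0.6(94.6) = 38.44
[2] 1.2(95.2) + 1.6(94.6) = 265.60
[3] 1.25(95.2) + 1.5(71.9) + 0.7(114.8) = 307.21
[4] 1.4(95.2) = 133.28
[5] 1.2(95.2) + 1.75(15.5) + 0.3(94.6) = 169.75
The controlling combination is 3, giving 307.21 kN.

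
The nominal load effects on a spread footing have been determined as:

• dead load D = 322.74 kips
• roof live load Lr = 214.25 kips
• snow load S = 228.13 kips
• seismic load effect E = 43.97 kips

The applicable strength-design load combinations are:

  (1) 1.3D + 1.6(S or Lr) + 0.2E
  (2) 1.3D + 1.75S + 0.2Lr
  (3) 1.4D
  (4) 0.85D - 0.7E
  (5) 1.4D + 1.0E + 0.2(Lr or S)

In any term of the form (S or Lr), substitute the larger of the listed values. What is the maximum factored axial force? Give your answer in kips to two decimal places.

861.64 kips

(S or Lr) → S = 228.13 kips; (Lr or S) → S = 228.13 kips.
(1) 1.3(322.74) + 1.6(228.13) + 0.2(43.97) = 419.56 + 365.01 + 8.79 = 793.36
(2) 1.3(322.74) + 1.75(228.13) + 0.2(214.25) = 419.56 + 399.23 + 42.85 = 861.64
(3) 1.4(322.74) = 451.84
(4) 0.85(322.74) - 0.7(43.97) = 274.33 - 30.78 = 243.55
(5) 1.4(322.74) + 1.0(43.97) + 0.2(228.13) = 541.43
Maximum is from combination 2.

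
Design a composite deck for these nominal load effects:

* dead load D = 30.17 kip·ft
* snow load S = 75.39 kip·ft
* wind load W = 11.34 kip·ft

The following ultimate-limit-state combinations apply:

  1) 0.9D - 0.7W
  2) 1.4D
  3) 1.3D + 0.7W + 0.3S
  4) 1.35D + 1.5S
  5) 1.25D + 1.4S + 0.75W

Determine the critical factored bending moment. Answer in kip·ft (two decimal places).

153.81 kip·ft

1) 0.9(30.17) - 0.7(11.34) = 19.22
2) 1.4(30.17) = 42.24
3) 1.3(30.17) + 0.7(11.34) + 0.3(75.39) = 69.78
4) 1.35(30.17) + 1.5(75.39) = 153.81
5) 1.25(30.17) + 1.4(75.39) + 0.75(11.34) = 151.76
Maximum is from combination 4.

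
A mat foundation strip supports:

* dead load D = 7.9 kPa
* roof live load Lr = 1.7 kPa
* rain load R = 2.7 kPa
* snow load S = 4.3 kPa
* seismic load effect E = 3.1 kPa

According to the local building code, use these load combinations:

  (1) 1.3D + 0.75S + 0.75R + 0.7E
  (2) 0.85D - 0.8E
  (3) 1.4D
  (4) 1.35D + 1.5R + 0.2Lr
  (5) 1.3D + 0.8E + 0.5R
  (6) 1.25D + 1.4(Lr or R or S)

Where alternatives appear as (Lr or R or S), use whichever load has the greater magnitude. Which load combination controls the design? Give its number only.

Combination 1

(Lr or R or S) → S = 4.3 kPa.
(1) 1.3(7.9) + 0.75(4.3) + 0.75(2.7) + 0.7(3.1) = 17.69
(2) 0.85(7.9) - 0.8(3.1) = 4.24
(3) 1.4(7.9) = 11.06
(4) 1.35(7.9) + 1.5(2.7) + 0.2(1.7) = 15.06
(5) 1.3(7.9) + 0.8(3.1) + 0.5(2.7) = 14.10
(6) 1.25(7.9) + 1.4(4.3) = 15.90
The largest value is 17.69 kPa from combination 1.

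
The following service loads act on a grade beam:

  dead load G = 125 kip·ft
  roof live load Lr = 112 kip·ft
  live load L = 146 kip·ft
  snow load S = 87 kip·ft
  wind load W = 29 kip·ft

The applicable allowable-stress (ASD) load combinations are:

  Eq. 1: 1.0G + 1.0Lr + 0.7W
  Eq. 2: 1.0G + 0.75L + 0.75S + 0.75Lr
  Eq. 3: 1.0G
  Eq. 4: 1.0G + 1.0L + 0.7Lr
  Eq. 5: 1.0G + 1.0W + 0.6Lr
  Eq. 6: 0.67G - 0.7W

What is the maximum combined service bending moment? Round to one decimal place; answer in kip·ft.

383.8 kip·ft

Eq. 1: 1.0(125) + 1.0(112) + 0.7(29) = 125.0 + 112.0 + 20.3 = 257.3
Eq. 2: 1.0(125) + 0.75(146) + 0.75(87) + 0.75(112) = 125.0 + 109.5 + 65.3 + 84.0 = 383.8
Eq. 3: 1.0(125) = 125.0
Eq. 4: 1.0(125) + 1.0(146) + 0.7(112) = 125.0 + 146.0 + 78.4 = 349.4
Eq. 5: 1.0(125) + 1.0(29) + 0.6(112) = 125.0 + 29.0 + 67.2 = 221.2
Eq. 6: 0.67(125) - 0.7(29) = 83.8 - 20.3 = 63.5
Combination 2 governs: M = 383.8 kip·ft.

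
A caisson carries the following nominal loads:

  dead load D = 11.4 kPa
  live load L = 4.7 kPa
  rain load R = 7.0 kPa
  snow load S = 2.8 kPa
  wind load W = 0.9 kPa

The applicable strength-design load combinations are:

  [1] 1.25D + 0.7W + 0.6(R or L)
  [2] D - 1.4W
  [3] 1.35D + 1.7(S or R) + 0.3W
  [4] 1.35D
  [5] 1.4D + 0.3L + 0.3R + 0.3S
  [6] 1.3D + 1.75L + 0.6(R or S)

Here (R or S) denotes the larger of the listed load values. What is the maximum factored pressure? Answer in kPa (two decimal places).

27.56 kPa

(R or L) → R = 7.0 kPa; (S or R) → R = 7.0 kPa; (R or S) → R = 7.0 kPa.
[1] 1.25(11.4) + 0.7(0.9) + 0.6(7.0) = 14.25 + 0.63 + 4.20 = 19.08
[2] 1.0(11.4) - 1.4(0.9) = 11.40 - 1.26 = 10.14
[3] 1.35(11.4) + 1.7(7.0) + 0.3(0.9) = 15.39 + 11.90 + 0.27 = 27.56
[4] 1.35(11.4) = 15.39
[5] 1.4(11.4) + 0.3(4.7) + 0.3(7.0) + 0.3(2.8) = 15.96 + 1.41 + 2.10 + 0.84 = 20.31
[6] 1.3(11.4) + 1.75(4.7) + 0.6(7.0) = 14.82 + 8.23 + 4.20 = 27.25
Maximum is from combination 3.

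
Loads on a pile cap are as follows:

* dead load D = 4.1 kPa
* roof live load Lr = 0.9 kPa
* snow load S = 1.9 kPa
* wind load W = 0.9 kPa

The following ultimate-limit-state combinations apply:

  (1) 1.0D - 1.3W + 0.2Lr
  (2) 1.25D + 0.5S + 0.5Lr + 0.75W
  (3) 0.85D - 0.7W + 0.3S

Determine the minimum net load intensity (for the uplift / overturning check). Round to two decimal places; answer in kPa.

(1) 1.0(4.1) - 1.3(0.9) + 0.2(0.9) = 3.11
(2) 1.25(4.1) + 0.5(1.9) + 0.5(0.9) + 0.75(0.9) = 7.20
(3) 0.85(4.1) - 0.7(0.9) + 0.3(1.9) = 3.43
Combination 1 gives the minimum: 3.11 kPa.

3.11 kPa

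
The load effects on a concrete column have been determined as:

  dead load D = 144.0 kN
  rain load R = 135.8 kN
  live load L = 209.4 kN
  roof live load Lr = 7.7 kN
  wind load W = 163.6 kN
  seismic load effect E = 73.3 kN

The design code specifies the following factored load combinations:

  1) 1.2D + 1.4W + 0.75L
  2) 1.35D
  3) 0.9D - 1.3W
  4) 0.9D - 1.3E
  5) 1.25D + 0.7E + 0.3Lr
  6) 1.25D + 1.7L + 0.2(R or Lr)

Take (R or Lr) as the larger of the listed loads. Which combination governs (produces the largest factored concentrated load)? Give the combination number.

Combination 6

(R or Lr) → R = 135.8 kN.
1) 1.2(144.0) + 1.4(163.6) + 0.75(209.4) = 172.8 + 229.0 + 157.1 = 558.9
2) 1.35(144.0) = 194.4
3) 0.9(144.0) - 1.3(163.6) = 129.6 - 212.7 = -83.1
4) 0.9(144.0) - 1.3(73.3) = 129.6 - 95.3 = 34.3
5) 1.25(144.0) + 0.7(73.3) + 0.3(7.7) = 180.0 + 51.3 + 2.3 = 233.6
6) 1.25(144.0) + 1.7(209.4) + 0.2(135.8) = 563.1
The largest value is 563.1 kN from combination 6.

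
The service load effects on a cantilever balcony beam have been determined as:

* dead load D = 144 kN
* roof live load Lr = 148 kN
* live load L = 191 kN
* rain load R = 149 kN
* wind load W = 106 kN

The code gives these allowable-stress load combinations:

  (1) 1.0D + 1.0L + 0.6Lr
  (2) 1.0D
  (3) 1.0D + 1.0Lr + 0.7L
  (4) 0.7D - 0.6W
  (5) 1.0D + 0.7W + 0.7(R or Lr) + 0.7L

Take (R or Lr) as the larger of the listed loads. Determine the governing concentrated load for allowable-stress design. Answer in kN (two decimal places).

(R or Lr) → R = 149 kN.
(1) 1.0(144) + 1.0(191) + 0.6(148) = 144.00 + 191.00 + 88.80 = 423.80
(2) 1.0(144) = 144.00
(3) 1.0(144) + 1.0(148) + 0.7(191) = 144.00 + 148.00 + 133.70 = 425.70
(4) 0.7(144) - 0.6(106) = 100.80 - 63.60 = 37.20
(5) 1.0(144) + 0.7(106) + 0.7(149) + 0.7(191) = 144.00 + 74.20 + 104.30 + 133.70 = 456.20
Combination 5 governs: P = 456.20 kN.

456.20 kN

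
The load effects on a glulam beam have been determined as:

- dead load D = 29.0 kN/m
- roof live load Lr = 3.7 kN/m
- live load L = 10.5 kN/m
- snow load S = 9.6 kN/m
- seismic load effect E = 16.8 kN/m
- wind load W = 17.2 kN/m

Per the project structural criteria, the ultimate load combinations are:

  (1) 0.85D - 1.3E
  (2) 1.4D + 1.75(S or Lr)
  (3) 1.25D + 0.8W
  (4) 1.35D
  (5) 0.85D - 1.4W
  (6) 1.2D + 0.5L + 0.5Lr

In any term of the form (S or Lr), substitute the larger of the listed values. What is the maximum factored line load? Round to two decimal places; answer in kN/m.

57.40 kN/m

(S or Lr) → S = 9.6 kN/m.
(1) 0.85(29.0) - 1.3(16.8) = 24.65 - 21.84 = 2.81
(2) 1.4(29.0) + 1.75(9.6) = 40.60 + 16.80 = 57.40
(3) 1.25(29.0) + 0.8(17.2) = 36.25 + 13.76 = 50.01
(4) 1.35(29.0) = 39.15
(5) 0.85(29.0) - 1.4(17.2) = 24.65 - 24.08 = 0.57
(6) 1.2(29.0) + 0.5(10.5) + 0.5(3.7) = 34.80 + 5.25 + 1.85 = 41.90
The controlling combination is 2, giving 57.40 kN/m.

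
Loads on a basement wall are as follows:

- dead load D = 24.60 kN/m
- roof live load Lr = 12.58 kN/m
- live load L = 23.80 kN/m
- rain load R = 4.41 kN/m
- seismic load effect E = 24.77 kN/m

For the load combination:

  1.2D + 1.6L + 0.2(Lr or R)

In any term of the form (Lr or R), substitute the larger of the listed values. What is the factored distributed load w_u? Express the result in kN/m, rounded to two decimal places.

(Lr or R) → Lr = 12.58 kN/m.
1.2(24.60) + 1.6(23.80) + 0.2(12.58) = 29.52 + 38.08 + 2.52 = 70.12
w_u = 70.12 kN/m.

70.12 kN/m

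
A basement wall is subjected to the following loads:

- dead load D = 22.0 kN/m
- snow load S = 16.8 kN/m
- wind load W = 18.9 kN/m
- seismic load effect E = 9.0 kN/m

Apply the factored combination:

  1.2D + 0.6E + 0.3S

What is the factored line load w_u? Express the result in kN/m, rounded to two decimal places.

36.84 kN/m

1.2(22.0) + 0.6(9.0) + 0.3(16.8) = 26.40 + 5.40 + 5.04 = 36.84
w_u = 36.84 kN/m.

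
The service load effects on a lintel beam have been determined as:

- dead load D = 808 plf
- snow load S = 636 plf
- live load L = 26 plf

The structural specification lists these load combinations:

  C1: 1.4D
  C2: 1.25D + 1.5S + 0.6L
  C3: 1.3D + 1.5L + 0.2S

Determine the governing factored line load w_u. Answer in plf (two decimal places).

C1: 1.4(808) = 1131.20
C2: 1.25(808) + 1.5(636) + 0.6(26) = 1010.00 + 954.00 + 15.60 = 1979.60
C3: 1.3(808) + 1.5(26) + 0.2(636) = 1050.40 + 39.00 + 127.20 = 1216.60
Maximum is from combination 2.

1979.60 plf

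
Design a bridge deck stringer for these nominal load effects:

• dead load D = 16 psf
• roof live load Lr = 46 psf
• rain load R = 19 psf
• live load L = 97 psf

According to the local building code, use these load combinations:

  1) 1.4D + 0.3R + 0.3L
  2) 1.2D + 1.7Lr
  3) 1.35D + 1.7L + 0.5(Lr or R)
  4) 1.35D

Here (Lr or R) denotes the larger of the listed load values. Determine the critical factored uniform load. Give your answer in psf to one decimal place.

209.5 psf

(Lr or R) → Lr = 46 psf.
1) 1.4(16) + 0.3(19) + 0.3(97) = 22.4 + 5.7 + 29.1 = 57.2
2) 1.2(16) + 1.7(46) = 19.2 + 78.2 = 97.4
3) 1.35(16) + 1.7(97) + 0.5(46) = 21.6 + 164.9 + 23.0 = 209.5
4) 1.35(16) = 21.6
Combination 3 governs: q_u = 209.5 psf.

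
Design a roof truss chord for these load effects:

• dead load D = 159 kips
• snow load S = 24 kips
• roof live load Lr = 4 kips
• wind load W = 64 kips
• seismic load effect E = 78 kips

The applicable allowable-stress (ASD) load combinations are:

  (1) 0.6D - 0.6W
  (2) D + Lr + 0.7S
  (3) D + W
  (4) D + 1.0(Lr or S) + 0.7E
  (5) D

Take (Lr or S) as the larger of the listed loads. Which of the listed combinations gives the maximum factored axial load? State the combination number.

Combination 4

(Lr or S) → S = 24 kips.
(1) 0.6(159) - 0.6(64) = 95.40 - 38.40 = 57.00
(2) 1.0(159) + 1.0(4) + 0.7(24) = 159.00 + 4.00 + 16.80 = 179.80
(3) 1.0(159) + 1.0(64) = 159.00 + 64.00 = 223.00
(4) 1.0(159) + 1.0(24) + 0.7(78) = 159.00 + 24.00 + 54.60 = 237.60
(5) 1.0(159) = 159.00
The largest value is 237.60 kips from combination 4.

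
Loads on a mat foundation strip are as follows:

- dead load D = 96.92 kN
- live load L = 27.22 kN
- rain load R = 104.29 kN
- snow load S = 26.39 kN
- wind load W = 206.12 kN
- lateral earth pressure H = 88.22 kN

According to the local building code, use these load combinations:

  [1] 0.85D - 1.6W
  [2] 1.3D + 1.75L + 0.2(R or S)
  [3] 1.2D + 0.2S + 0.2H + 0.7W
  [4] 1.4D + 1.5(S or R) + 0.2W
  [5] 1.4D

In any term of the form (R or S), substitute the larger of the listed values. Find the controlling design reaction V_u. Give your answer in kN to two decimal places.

(R or S) → R = 104.29 kN; (S or R) → R = 104.29 kN.
[1] 0.85(96.92) - 1.6(206.12) = 82.38 - 329.79 = -247.41
[2] 1.3(96.92) + 1.75(27.22) + 0.2(104.29) = 194.49
[3] 1.2(96.92) + 0.2(26.39) + 0.2(88.22) + 0.7(206.12) = 283.51
[4] 1.4(96.92) + 1.5(104.29) + 0.2(206.12) = 135.69 + 156.44 + 41.22 = 333.35
[5] 1.4(96.92) = 135.69
The controlling combination is 4, giving 333.35 kN.

333.35 kN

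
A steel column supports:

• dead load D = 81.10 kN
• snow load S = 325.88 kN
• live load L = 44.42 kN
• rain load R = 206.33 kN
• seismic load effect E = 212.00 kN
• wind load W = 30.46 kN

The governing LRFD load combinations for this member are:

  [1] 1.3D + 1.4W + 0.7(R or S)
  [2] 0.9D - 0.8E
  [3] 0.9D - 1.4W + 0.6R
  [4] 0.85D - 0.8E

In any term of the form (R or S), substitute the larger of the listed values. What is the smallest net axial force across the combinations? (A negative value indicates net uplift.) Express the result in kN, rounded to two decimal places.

-100.67 kN

(R or S) → S = 325.88 kN.
[1] 1.3(81.10) + 1.4(30.46) + 0.7(325.88) = 376.19
[2] 0.9(81.10) - 0.8(212.00) = -96.61
[3] 0.9(81.10) - 1.4(30.46) + 0.6(206.33) = 154.14
[4] 0.85(81.10) - 0.8(212.00) = -100.67
Combination 4 gives the minimum: -100.67 kN.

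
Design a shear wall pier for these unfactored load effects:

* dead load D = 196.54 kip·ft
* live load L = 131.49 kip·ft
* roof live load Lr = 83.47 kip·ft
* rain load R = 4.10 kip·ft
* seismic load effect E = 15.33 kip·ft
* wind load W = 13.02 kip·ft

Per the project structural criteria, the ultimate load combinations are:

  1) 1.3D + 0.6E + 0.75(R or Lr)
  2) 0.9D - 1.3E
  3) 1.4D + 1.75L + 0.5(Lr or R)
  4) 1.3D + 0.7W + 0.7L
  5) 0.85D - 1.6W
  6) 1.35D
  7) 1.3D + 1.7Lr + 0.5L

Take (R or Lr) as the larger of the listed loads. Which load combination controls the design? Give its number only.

Combination 3

(R or Lr) → Lr = 83.47 kip·ft; (Lr or R) → Lr = 83.47 kip·ft.
1) 1.3(196.54) + 0.6(15.33) + 0.75(83.47) = 255.50 + 9.20 + 62.60 = 327.30
2) 0.9(196.54) - 1.3(15.33) = 176.89 - 19.93 = 156.96
3) 1.4(196.54) + 1.75(131.49) + 0.5(83.47) = 547.00
4) 1.3(196.54) + 0.7(13.02) + 0.7(131.49) = 356.66
5) 0.85(196.54) - 1.6(13.02) = 167.06 - 20.83 = 146.23
6) 1.35(196.54) = 265.33
7) 1.3(196.54) + 1.7(83.47) + 0.5(131.49) = 255.50 + 141.90 + 65.75 = 463.15
The largest value is 547.00 kip·ft from combination 3.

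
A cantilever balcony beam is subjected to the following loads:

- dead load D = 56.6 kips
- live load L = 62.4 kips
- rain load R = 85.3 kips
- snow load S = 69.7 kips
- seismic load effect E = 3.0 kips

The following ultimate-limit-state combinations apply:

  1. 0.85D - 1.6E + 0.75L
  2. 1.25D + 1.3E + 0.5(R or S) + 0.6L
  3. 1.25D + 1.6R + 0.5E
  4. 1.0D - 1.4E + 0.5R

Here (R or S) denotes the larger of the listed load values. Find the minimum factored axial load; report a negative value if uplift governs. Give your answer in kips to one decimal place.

90.1 kips

(R or S) → R = 85.3 kips.
1. 0.85(56.6) - 1.6(3.0) + 0.75(62.4) = 90.1
2. 1.25(56.6) + 1.3(3.0) + 0.5(85.3) + 0.6(62.4) = 154.7
3. 1.25(56.6) + 1.6(85.3) + 0.5(3.0) = 208.7
4. 1.0(56.6) - 1.4(3.0) + 0.5(85.3) = 95.1
Combination 1 gives the minimum: 90.1 kips.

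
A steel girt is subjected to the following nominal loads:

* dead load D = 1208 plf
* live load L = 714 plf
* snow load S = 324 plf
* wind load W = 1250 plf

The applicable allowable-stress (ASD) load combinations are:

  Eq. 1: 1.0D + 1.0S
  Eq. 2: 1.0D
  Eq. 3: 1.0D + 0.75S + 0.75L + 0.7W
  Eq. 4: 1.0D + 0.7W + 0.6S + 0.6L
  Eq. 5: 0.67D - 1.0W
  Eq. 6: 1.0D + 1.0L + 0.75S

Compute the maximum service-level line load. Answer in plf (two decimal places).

2861.50 plf

Eq. 1: 1.0(1208) + 1.0(324) = 1208.00 + 324.00 = 1532.00
Eq. 2: 1.0(1208) = 1208.00
Eq. 3: 1.0(1208) + 0.75(324) + 0.75(714) + 0.7(1250) = 1208.00 + 243.00 + 535.50 + 875.00 = 2861.50
Eq. 4: 1.0(1208) + 0.7(1250) + 0.6(324) + 0.6(714) = 1208.00 + 875.00 + 194.40 + 428.40 = 2705.80
Eq. 5: 0.67(1208) - 1.0(1250) = 809.36 - 1250.00 = -440.64
Eq. 6: 1.0(1208) + 1.0(714) + 0.75(324) = 1208.00 + 714.00 + 243.00 = 2165.00
Maximum is from combination 3.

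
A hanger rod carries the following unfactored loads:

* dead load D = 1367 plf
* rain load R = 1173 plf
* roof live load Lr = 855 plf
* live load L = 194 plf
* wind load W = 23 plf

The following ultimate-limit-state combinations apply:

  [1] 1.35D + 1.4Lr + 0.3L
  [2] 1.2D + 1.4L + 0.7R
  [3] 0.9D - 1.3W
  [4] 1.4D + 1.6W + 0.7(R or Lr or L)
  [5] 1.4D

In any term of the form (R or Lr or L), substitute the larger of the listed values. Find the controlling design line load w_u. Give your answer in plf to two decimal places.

3100.65 plf

(R or Lr or L) → R = 1173 plf.
[1] 1.35(1367) + 1.4(855) + 0.3(194) = 3100.65
[2] 1.2(1367) + 1.4(194) + 0.7(1173) = 2733.10
[3] 0.9(1367) - 1.3(23) = 1200.40
[4] 1.4(1367) + 1.6(23) + 0.7(1173) = 2771.70
[5] 1.4(1367) = 1913.80
The controlling combination is 1, giving 3100.65 plf.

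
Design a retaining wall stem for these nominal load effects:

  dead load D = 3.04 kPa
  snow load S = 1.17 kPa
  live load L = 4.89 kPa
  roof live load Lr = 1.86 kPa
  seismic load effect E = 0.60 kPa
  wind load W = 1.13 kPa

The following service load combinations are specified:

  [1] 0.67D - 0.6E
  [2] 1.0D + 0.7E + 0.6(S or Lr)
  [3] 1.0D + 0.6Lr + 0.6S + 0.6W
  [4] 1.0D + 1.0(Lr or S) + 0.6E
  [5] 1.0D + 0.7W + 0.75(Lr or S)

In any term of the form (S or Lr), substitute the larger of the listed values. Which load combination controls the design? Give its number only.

Combination 3

(S or Lr) → Lr = 1.86 kPa; (Lr or S) → Lr = 1.86 kPa.
[1] 0.67(3.04) - 0.6(0.60) = 2.04 - 0.36 = 1.68
[2] 1.0(3.04) + 0.7(0.60) + 0.6(1.86) = 3.04 + 0.42 + 1.12 = 4.58
[3] 1.0(3.04) + 0.6(1.86) + 0.6(1.17) + 0.6(1.13) = 3.04 + 1.12 + 0.70 + 0.68 = 5.54
[4] 1.0(3.04) + 1.0(1.86) + 0.6(0.60) = 3.04 + 1.86 + 0.36 = 5.26
[5] 1.0(3.04) + 0.7(1.13) + 0.75(1.86) = 3.04 + 0.79 + 1.40 = 5.23
The largest value is 5.54 kPa from combination 3.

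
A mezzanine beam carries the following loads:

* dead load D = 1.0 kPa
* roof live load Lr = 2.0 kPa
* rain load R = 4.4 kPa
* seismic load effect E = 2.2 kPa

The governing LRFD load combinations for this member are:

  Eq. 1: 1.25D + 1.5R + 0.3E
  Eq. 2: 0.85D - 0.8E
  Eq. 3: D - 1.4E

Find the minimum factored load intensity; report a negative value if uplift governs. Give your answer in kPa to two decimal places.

Eq. 1: 1.25(1.0) + 1.5(4.4) + 0.3(2.2) = 8.51
Eq. 2: 0.85(1.0) - 0.8(2.2) = -0.91
Eq. 3: 1.0(1.0) - 1.4(2.2) = -2.08
Combination 3 gives the minimum: -2.08 kPa.

-2.08 kPa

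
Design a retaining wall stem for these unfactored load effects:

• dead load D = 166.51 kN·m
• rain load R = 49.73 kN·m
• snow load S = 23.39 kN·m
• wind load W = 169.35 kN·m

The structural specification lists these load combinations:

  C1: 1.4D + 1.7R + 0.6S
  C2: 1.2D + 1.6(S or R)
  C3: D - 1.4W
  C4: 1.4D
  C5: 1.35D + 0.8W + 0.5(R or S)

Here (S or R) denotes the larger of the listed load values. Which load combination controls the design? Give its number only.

(S or R) → R = 49.73 kN·m; (R or S) → R = 49.73 kN·m.
C1: 1.4(166.51) + 1.7(49.73) + 0.6(23.39) = 331.69
C2: 1.2(166.51) + 1.6(49.73) = 199.81 + 79.57 = 279.38
C3: 1.0(166.51) - 1.4(169.35) = 166.51 - 237.09 = -70.58
C4: 1.4(166.51) = 233.11
C5: 1.35(166.51) + 0.8(169.35) + 0.5(49.73) = 385.13
The largest value is 385.13 kN·m from combination 5.

Combination 5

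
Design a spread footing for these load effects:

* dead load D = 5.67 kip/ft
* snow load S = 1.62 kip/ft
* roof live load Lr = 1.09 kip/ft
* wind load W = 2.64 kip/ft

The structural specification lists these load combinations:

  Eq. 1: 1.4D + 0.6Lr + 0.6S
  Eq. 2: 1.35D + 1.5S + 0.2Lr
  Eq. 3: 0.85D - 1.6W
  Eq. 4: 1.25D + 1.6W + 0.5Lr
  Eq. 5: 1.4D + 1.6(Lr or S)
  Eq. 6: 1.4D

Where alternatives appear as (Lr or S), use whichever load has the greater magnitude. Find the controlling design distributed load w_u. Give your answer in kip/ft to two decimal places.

(Lr or S) → S = 1.62 kip/ft.
Eq. 1: 1.4(5.67) + 0.6(1.09) + 0.6(1.62) = 7.94 + 0.65 + 0.97 = 9.56
Eq. 2: 1.35(5.67) + 1.5(1.62) + 0.2(1.09) = 7.65 + 2.43 + 0.22 = 10.30
Eq. 3: 0.85(5.67) - 1.6(2.64) = 4.82 - 4.22 = 0.60
Eq. 4: 1.25(5.67) + 1.6(2.64) + 0.5(1.09) = 7.09 + 4.22 + 0.55 = 11.86
Eq. 5: 1.4(5.67) + 1.6(1.62) = 7.94 + 2.59 = 10.53
Eq. 6: 1.4(5.67) = 7.94
The controlling combination is 4, giving 11.86 kip/ft.

11.86 kip/ft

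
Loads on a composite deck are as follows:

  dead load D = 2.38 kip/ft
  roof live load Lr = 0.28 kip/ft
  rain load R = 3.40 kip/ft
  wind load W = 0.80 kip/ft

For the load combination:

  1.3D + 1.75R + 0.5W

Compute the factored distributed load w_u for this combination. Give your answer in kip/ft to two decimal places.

1.3(2.38) + 1.75(3.40) + 0.5(0.80) = 9.44
w_u = 9.44 kip/ft.

9.44 kip/ft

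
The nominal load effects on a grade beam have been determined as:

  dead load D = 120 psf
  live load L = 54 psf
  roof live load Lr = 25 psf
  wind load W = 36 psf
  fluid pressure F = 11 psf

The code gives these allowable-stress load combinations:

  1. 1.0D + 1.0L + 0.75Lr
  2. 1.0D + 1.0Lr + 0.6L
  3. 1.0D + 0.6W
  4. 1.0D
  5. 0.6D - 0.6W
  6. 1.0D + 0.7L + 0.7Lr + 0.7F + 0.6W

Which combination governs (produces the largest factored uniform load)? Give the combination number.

Combination 6

1. 1.0(120) + 1.0(54) + 0.75(25) = 192.8
2. 1.0(120) + 1.0(25) + 0.6(54) = 177.4
3. 1.0(120) + 0.6(36) = 141.6
4. 1.0(120) = 120.0
5. 0.6(120) - 0.6(36) = 50.4
6. 1.0(120) + 0.7(54) + 0.7(25) + 0.7(11) + 0.6(36) = 204.6
The largest value is 204.6 psf from combination 6.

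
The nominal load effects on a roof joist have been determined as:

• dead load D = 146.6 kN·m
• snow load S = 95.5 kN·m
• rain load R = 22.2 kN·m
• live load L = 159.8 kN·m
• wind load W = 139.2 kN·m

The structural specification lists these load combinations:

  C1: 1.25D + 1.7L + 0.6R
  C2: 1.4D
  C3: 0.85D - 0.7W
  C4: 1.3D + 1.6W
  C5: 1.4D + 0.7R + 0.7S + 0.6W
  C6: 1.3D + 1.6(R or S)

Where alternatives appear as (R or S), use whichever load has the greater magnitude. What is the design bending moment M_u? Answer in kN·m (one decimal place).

468.2 kN·m

(R or S) → S = 95.5 kN·m.
C1: 1.25(146.6) + 1.7(159.8) + 0.6(22.2) = 468.2
C2: 1.4(146.6) = 205.2
C3: 0.85(146.6) - 0.7(139.2) = 124.6 - 97.4 = 27.2
C4: 1.3(146.6) + 1.6(139.2) = 190.6 + 222.7 = 413.3
C5: 1.4(146.6) + 0.7(22.2) + 0.7(95.5) + 0.6(139.2) = 371.2
C6: 1.3(146.6) + 1.6(95.5) = 190.6 + 152.8 = 343.4
Combination 1 governs: M_u = 468.2 kN·m.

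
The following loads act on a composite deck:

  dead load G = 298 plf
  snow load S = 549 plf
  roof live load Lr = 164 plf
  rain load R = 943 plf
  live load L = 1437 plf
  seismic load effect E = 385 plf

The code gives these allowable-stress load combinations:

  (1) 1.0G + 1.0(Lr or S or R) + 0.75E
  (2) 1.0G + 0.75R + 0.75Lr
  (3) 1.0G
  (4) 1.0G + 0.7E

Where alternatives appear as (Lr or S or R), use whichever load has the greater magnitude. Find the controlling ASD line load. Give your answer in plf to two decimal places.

1529.75 plf

(Lr or S or R) → R = 943 plf.
(1) 1.0(298) + 1.0(943) + 0.75(385) = 1529.75
(2) 1.0(298) + 0.75(943) + 0.75(164) = 1128.25
(3) 1.0(298) = 298.00
(4) 1.0(298) + 0.7(385) = 567.50
Maximum is from combination 1.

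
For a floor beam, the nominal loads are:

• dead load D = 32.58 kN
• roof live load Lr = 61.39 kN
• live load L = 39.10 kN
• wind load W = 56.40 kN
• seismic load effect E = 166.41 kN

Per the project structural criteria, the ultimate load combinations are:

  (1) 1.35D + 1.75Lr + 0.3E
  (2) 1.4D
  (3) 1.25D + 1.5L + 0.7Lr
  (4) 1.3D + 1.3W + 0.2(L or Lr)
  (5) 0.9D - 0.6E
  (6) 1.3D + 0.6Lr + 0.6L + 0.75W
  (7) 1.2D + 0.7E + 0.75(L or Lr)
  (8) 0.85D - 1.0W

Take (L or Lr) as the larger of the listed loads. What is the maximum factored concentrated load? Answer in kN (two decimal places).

(L or Lr) → Lr = 61.39 kN.
(1) 1.35(32.58) + 1.75(61.39) + 0.3(166.41) = 201.34
(2) 1.4(32.58) = 45.61
(3) 1.25(32.58) + 1.5(39.10) + 0.7(61.39) = 40.73 + 58.65 + 42.97 = 142.35
(4) 1.3(32.58) + 1.3(56.40) + 0.2(61.39) = 42.35 + 73.32 + 12.28 = 127.95
(5) 0.9(32.58) - 0.6(166.41) = -70.52
(6) 1.3(32.58) + 0.6(61.39) + 0.6(39.10) + 0.75(56.40) = 144.95
(7) 1.2(32.58) + 0.7(166.41) + 0.75(61.39) = 39.10 + 116.49 + 46.04 = 201.63
(8) 0.85(32.58) - 1.0(56.40) = 27.69 - 56.40 = -28.71
The controlling combination is 7, giving 201.63 kN.

201.63 kN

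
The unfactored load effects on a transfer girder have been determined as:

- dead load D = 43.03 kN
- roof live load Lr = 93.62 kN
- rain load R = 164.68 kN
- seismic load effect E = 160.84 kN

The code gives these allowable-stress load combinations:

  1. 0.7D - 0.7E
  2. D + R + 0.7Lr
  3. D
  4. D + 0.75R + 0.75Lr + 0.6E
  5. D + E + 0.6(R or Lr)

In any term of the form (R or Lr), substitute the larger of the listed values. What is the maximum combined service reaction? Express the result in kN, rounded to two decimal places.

333.26 kN

(R or Lr) → R = 164.68 kN.
1. 0.7(43.03) - 0.7(160.84) = -82.47
2. 1.0(43.03) + 1.0(164.68) + 0.7(93.62) = 273.24
3. 1.0(43.03) = 43.03
4. 1.0(43.03) + 0.75(164.68) + 0.75(93.62) + 0.6(160.84) = 333.26
5. 1.0(43.03) + 1.0(160.84) + 0.6(164.68) = 302.68
Combination 4 governs: V = 333.26 kN.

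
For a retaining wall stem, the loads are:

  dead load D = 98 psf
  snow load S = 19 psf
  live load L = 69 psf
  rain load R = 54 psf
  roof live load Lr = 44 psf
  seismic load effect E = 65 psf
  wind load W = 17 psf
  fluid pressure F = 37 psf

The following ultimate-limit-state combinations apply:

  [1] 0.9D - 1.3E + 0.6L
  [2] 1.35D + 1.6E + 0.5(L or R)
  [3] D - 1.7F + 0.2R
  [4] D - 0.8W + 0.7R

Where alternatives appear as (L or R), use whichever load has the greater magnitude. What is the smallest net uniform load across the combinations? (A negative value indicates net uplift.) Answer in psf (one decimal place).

(L or R) → L = 69 psf.
[1] 0.9(98) - 1.3(65) + 0.6(69) = 88.2 - 84.5 + 41.4 = 45.1
[2] 1.35(98) + 1.6(65) + 0.5(69) = 132.3 + 104.0 + 34.5 = 270.8
[3] 1.0(98) - 1.7(37) + 0.2(54) = 98.0 - 62.9 + 10.8 = 45.9
[4] 1.0(98) - 0.8(17) + 0.7(54) = 98.0 - 13.6 + 37.8 = 122.2
Combination 1 gives the minimum: 45.1 psf.

45.1 psf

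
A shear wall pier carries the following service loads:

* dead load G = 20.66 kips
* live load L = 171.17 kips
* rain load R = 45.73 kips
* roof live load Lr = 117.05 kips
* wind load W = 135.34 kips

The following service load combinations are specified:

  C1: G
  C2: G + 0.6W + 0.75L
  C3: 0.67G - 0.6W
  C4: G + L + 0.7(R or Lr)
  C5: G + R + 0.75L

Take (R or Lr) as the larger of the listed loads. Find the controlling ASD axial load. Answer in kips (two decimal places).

(R or Lr) → Lr = 117.05 kips.
C1: 1.0(20.66) = 20.66
C2: 1.0(20.66) + 0.6(135.34) + 0.75(171.17) = 230.24
C3: 0.67(20.66) - 0.6(135.34) = -67.36
C4: 1.0(20.66) + 1.0(171.17) + 0.7(117.05) = 273.77
C5: 1.0(20.66) + 1.0(45.73) + 0.75(171.17) = 194.77
The controlling combination is 4, giving 273.77 kips.

273.77 kips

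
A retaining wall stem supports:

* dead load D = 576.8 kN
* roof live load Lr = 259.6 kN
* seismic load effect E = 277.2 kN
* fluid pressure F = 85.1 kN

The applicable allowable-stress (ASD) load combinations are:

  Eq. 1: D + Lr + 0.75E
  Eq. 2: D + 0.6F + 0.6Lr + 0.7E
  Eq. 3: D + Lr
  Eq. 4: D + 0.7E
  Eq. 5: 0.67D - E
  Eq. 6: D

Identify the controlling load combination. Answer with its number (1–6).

Eq. 1: 1.0(576.8) + 1.0(259.6) + 0.75(277.2) = 576.8 + 259.6 + 207.9 = 1044.3
Eq. 2: 1.0(576.8) + 0.6(85.1) + 0.6(259.6) + 0.7(277.2) = 576.8 + 51.1 + 155.8 + 194.0 = 977.7
Eq. 3: 1.0(576.8) + 1.0(259.6) = 576.8 + 259.6 = 836.4
Eq. 4: 1.0(576.8) + 0.7(277.2) = 576.8 + 194.0 = 770.8
Eq. 5: 0.67(576.8) - 1.0(277.2) = 386.5 - 277.2 = 109.3
Eq. 6: 1.0(576.8) = 576.8
The largest value is 1044.3 kN from combination 1.

Combination 1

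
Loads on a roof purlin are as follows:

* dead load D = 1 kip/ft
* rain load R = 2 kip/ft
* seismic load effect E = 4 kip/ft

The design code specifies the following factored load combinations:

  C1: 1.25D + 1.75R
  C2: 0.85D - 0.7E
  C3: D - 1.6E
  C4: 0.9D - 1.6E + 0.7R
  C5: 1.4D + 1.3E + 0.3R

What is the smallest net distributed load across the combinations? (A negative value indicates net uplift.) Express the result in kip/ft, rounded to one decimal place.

-5.4 kip/ft

C1: 1.25(1) + 1.75(2) = 1.3 + 3.5 = 4.8
C2: 0.85(1) - 0.7(4) = -2.0
C3: 1.0(1) - 1.6(4) = 1.0 - 6.4 = -5.4
C4: 0.9(1) - 1.6(4) + 0.7(2) = 0.9 - 6.4 + 1.4 = -4.1
C5: 1.4(1) + 1.3(4) + 0.3(2) = 1.4 + 5.2 + 0.6 = 7.2
Combination 3 gives the minimum: -5.4 kip/ft.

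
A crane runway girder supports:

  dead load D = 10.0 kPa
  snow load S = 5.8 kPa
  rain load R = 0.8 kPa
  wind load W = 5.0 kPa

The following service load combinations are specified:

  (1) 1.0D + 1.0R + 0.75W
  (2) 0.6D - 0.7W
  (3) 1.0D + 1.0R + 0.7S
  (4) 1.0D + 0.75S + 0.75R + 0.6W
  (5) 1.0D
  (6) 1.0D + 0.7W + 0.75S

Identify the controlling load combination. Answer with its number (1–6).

Combination 4

(1) 1.0(10.0) + 1.0(0.8) + 0.75(5.0) = 10.00 + 0.80 + 3.75 = 14.55
(2) 0.6(10.0) - 0.7(5.0) = 6.00 - 3.50 = 2.50
(3) 1.0(10.0) + 1.0(0.8) + 0.7(5.8) = 10.00 + 0.80 + 4.06 = 14.86
(4) 1.0(10.0) + 0.75(5.8) + 0.75(0.8) + 0.6(5.0) = 10.00 + 4.35 + 0.60 + 3.00 = 17.95
(5) 1.0(10.0) = 10.00
(6) 1.0(10.0) + 0.7(5.0) + 0.75(5.8) = 10.00 + 3.50 + 4.35 = 17.85
The largest value is 17.95 kPa from combination 4.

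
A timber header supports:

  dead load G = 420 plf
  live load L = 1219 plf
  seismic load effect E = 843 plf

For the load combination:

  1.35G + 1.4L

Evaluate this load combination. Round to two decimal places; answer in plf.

1.35(420) + 1.4(1219) = 2273.60
w_u = 2273.60 plf.

2273.60 plf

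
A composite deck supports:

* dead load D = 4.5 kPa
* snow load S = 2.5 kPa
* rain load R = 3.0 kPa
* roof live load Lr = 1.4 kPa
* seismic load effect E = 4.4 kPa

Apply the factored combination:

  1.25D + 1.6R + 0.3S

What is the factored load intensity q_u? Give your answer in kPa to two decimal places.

1.25(4.5) + 1.6(3.0) + 0.3(2.5) = 5.63 + 4.80 + 0.75 = 11.18
q_u = 11.18 kPa.

11.18 kPa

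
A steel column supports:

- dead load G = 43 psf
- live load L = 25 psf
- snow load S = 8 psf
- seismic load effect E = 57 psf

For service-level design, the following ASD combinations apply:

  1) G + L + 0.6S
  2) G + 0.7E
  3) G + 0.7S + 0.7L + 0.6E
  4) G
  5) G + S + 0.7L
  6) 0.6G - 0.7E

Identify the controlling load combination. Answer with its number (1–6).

Combination 3

1) 1.0(43) + 1.0(25) + 0.6(8) = 43.0 + 25.0 + 4.8 = 72.8
2) 1.0(43) + 0.7(57) = 43.0 + 39.9 = 82.9
3) 1.0(43) + 0.7(8) + 0.7(25) + 0.6(57) = 43.0 + 5.6 + 17.5 + 34.2 = 100.3
4) 1.0(43) = 43.0
5) 1.0(43) + 1.0(8) + 0.7(25) = 43.0 + 8.0 + 17.5 = 68.5
6) 0.6(43) - 0.7(57) = 25.8 - 39.9 = -14.1
The largest value is 100.3 psf from combination 3.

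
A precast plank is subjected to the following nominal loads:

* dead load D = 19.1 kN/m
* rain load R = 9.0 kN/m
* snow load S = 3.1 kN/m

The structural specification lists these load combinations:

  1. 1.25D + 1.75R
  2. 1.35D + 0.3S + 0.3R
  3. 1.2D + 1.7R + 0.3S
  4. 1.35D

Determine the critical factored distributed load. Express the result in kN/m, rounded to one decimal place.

39.6 kN/m

1. 1.25(19.1) + 1.75(9.0) = 39.6
2. 1.35(19.1) + 0.3(3.1) + 0.3(9.0) = 29.4
3. 1.2(19.1) + 1.7(9.0) + 0.3(3.1) = 39.2
4. 1.35(19.1) = 25.8
Maximum is from combination 1.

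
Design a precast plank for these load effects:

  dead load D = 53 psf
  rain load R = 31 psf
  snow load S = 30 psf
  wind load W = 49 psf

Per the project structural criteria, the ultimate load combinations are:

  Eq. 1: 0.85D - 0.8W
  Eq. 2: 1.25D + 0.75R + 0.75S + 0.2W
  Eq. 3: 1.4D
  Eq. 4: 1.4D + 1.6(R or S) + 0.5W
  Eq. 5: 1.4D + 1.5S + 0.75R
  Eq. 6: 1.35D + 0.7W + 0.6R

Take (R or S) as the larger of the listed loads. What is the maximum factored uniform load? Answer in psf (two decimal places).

148.30 psf

(R or S) → R = 31 psf.
Eq. 1: 0.85(53) - 0.8(49) = 5.85
Eq. 2: 1.25(53) + 0.75(31) + 0.75(30) + 0.2(49) = 121.80
Eq. 3: 1.4(53) = 74.20
Eq. 4: 1.4(53) + 1.6(31) + 0.5(49) = 148.30
Eq. 5: 1.4(53) + 1.5(30) + 0.75(31) = 142.45
Eq. 6: 1.35(53) + 0.7(49) + 0.6(31) = 124.45
The controlling combination is 4, giving 148.30 psf.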